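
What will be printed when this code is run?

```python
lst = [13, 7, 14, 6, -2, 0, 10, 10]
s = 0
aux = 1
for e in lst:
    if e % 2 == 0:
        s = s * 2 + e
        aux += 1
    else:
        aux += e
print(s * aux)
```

15066

e=13: not even; aux=14
e=7: not even; aux=21
e=14: even, s = 0*2+14 = 14; aux=22
e=6: even, s = 14*2+6 = 34; aux=23
e=-2: even, s = 34*2+(-2) = 66; aux=24
e=0: even, s = 66*2+0 = 132; aux=25
e=10: even, s = 132*2+10 = 274; aux=26
e=10: even, s = 274*2+10 = 558; aux=27
s*aux = 558*27 = 15066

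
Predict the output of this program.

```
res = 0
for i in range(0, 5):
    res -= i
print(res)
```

-10

i=0: res = 0-0 = 0
i=1: res = 0-1 = -1
i=2: res = (-1)-2 = -3
i=3: res = (-3)-3 = -6
i=4: res = (-6)-4 = -10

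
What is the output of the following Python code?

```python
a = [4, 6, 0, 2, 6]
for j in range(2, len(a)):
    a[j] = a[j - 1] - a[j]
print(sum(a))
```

j=2: a[2] = 6-0 = 6 → [4, 6, 6, 2, 6]
j=3: a[3] = 6-2 = 4 → [4, 6, 6, 4, 6]
j=4: a[4] = 4-6 = -2 → [4, 6, 6, 4, -2]
sum = 18

18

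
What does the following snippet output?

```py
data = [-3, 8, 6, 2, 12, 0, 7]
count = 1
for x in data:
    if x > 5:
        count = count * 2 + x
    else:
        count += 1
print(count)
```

x=-3: not >5, count = 1+1 = 2
x=8: >5, count = 2*2+8 = 12
x=6: >5, count = 12*2+6 = 30
x=2: not >5, count = 30+1 = 31
x=12: >5, count = 31*2+12 = 74
x=0: not >5, count = 74+1 = 75
x=7: >5, count = 75*2+7 = 157

157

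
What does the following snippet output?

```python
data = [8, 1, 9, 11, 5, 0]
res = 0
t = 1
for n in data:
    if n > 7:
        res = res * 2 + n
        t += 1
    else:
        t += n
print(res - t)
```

51

n=8: >7, res = 0*2+8 = 8; t=2
n=1: not >7; t=3
n=9: >7, res = 8*2+9 = 25; t=4
n=11: >7, res = 25*2+11 = 61; t=5
n=5: not >7; t=10
n=0: not >7; t=10
res-t = 61-10 = 51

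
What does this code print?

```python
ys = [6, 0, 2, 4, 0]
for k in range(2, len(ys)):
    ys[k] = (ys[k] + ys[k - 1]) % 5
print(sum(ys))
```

10

k=2: ys[2] = (2+0)%5 = 2 → [6, 0, 2, 4, 0]
k=3: ys[3] = (4+2)%5 = 1 → [6, 0, 2, 1, 0]
k=4: ys[4] = (0+1)%5 = 1 → [6, 0, 2, 1, 1]
sum = 10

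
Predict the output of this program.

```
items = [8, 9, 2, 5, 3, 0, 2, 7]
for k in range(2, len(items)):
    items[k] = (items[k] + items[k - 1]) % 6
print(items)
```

[8, 9, 5, 4, 1, 1, 3, 4]

k=2: items[2] = (2+9)%6 = 5 → [8, 9, 5, 5, 3, 0, 2, 7]
k=3: items[3] = (5+5)%6 = 4 → [8, 9, 5, 4, 3, 0, 2, 7]
k=4: items[4] = (3+4)%6 = 1 → [8, 9, 5, 4, 1, 0, 2, 7]
k=5: items[5] = (0+1)%6 = 1 → [8, 9, 5, 4, 1, 1, 2, 7]
k=6: items[6] = (2+1)%6 = 3 → [8, 9, 5, 4, 1, 1, 3, 7]
k=7: items[7] = (7+3)%6 = 4 → [8, 9, 5, 4, 1, 1, 3, 4]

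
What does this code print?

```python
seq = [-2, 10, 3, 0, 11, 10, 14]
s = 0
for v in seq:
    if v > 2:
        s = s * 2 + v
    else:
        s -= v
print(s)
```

v=-2: not >2, s = 0-(-2) = 2
v=10: >2, s = 2*2+10 = 14
v=3: >2, s = 14*2+3 = 31
v=0: not >2, s = 31-0 = 31
v=11: >2, s = 31*2+11 = 73
v=10: >2, s = 73*2+10 = 156
v=14: >2, s = 156*2+14 = 326

326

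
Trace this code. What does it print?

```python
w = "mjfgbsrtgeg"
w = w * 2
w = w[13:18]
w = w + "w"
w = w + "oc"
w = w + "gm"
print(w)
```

fgbsrwocgm

repeat ×2 → 'mjfgbsrtgegmjfgbsrtgeg'
slice [13:18] → 'fgbsr'
+ 'w' → 'fgbsrw'
+ 'oc' → 'fgbsrwoc'
+ 'gm' → 'fgbsrwocgm'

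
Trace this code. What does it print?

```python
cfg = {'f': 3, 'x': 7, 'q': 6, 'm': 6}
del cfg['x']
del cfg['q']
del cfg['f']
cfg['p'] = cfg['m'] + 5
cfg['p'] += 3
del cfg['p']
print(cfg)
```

del 'x' → {'f': 3, 'q': 6, 'm': 6}
del 'q' → {'f': 3, 'm': 6}
del 'f' → {'m': 6}
cfg['p'] = cfg['m']+5 = 11 → {'m': 6, 'p': 11}
cfg['p'] = 11+3 = 14 → {'m': 6, 'p': 14}
del 'p' → {'m': 6}

{'m': 6}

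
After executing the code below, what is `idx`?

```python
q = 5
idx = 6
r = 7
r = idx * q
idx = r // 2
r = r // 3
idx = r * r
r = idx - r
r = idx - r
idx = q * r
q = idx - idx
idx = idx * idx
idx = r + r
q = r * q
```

20

r = 6*5 = 30
idx = 30//2 = 15
r = 30//3 = 10
idx = 10*10 = 100
r = 100-10 = 90
r = 100-90 = 10
idx = 5*10 = 50
q = 50-50 = 0
idx = 50*50 = 2500
idx = 10+10 = 20
q = 10*0 = 0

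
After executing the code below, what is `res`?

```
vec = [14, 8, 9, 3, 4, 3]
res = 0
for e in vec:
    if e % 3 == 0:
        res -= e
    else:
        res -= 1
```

e=14: not %3==0, res = 0-1 = -1
e=8: not %3==0, res = (-1)-1 = -2
e=9: %3==0, res = (-2)-9 = -11
e=3: %3==0, res = (-11)-3 = -14
e=4: not %3==0, res = (-14)-1 = -15
e=3: %3==0, res = (-15)-3 = -18

-18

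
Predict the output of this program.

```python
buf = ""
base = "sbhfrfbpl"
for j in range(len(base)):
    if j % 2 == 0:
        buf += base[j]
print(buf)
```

shrbl

j=0: add 's' → 's'
j=1: skip
j=2: add 'h' → 'sh'
j=3: skip
j=4: add 'r' → 'shr'
j=5: skip
j=6: add 'b' → 'shrb'
j=7: skip
j=8: add 'l' → 'shrbl'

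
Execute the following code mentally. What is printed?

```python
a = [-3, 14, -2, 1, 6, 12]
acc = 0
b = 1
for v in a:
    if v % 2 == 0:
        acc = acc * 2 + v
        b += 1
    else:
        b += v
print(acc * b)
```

v=-3: not even; b=-2
v=14: even, acc = 0*2+14 = 14; b=-1
v=-2: even, acc = 14*2+(-2) = 26; b=0
v=1: not even; b=1
v=6: even, acc = 26*2+6 = 58; b=2
v=12: even, acc = 58*2+12 = 128; b=3
acc*b = 128*3 = 384

384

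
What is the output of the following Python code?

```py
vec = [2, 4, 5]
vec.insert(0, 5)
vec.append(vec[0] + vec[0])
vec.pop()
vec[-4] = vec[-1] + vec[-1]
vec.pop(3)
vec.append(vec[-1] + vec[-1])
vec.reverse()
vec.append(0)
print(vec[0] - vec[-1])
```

8

insert 5 at 0 → [5, 2, 4, 5]
append vec[0]+vec[0] = 5+5 = 10 → [5, 2, 4, 5, 10]
pop() removes 10 → [5, 2, 4, 5]
vec[-4] = vec[-1]+vec[-1] = 5+5 = 10 → [10, 2, 4, 5]
pop(3) removes 5 → [10, 2, 4]
append vec[-1]+vec[-1] = 4+4 = 8 → [10, 2, 4, 8]
reverse → [8, 4, 2, 10]
append 0 → [8, 4, 2, 10, 0]
vec[0]-vec[-1] = 8-0 = 8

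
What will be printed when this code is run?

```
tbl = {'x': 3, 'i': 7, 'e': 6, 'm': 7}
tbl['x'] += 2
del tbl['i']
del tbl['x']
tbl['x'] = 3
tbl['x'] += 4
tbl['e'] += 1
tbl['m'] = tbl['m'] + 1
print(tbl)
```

tbl['x'] = 3+2 = 5 → {'x': 5, 'i': 7, 'e': 6, 'm': 7}
del 'i' → {'x': 5, 'e': 6, 'm': 7}
del 'x' → {'e': 6, 'm': 7}
tbl['x'] = 3 → {'e': 6, 'm': 7, 'x': 3}
tbl['x'] = 3+4 = 7 → {'e': 6, 'm': 7, 'x': 7}
tbl['e'] = 6+1 = 7 → {'e': 7, 'm': 7, 'x': 7}
tbl['m'] = tbl['m']+1 = 8 → {'e': 7, 'm': 8, 'x': 7}

{'e': 7, 'm': 8, 'x': 7}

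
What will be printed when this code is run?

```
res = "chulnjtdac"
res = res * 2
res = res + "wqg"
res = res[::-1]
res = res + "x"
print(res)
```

repeat ×2 → 'chulnjtdacchulnjtdac'
+ 'wqg' → 'chulnjtdacchulnjtdacwqg'
reverse → 'gqwcadtjnluhccadtjnluhc'
+ 'x' → 'gqwcadtjnluhccadtjnluhcx'

gqwcadtjnluhccadtjnluhcx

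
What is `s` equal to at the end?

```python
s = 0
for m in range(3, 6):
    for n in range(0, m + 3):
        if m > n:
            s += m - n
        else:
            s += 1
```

40

m=3,n=0: 3>0, s = 0+3 = 3
m=3,n=1: 3>1, s = 3+2 = 5
m=3,n=2: 3>2, s = 5+1 = 6
m=3,n=3: not 3>3, s = 6+1 = 7
m=3,n=4: not 3>4, s = 7+1 = 8
m=3,n=5: not 3>5, s = 8+1 = 9
m=4,n=0: 4>0, s = 9+4 = 13
m=4,n=1: 4>1, s = 13+3 = 16
m=4,n=2: 4>2, s = 16+2 = 18
m=4,n=3: 4>3, s = 18+1 = 19
m=4,n=4: not 4>4, s = 19+1 = 20
m=4,n=5: not 4>5, s = 20+1 = 21
m=4,n=6: not 4>6, s = 21+1 = 22
m=5,n=0: 5>0, s = 22+5 = 27
m=5,n=1: 5>1, s = 27+4 = 31
m=5,n=2: 5>2, s = 31+3 = 34
m=5,n=3: 5>3, s = 34+2 = 36
m=5,n=4: 5>4, s = 36+1 = 37
m=5,n=5: not 5>5, s = 37+1 = 38
m=5,n=6: not 5>6, s = 38+1 = 39
m=5,n=7: not 5>7, s = 39+1 = 40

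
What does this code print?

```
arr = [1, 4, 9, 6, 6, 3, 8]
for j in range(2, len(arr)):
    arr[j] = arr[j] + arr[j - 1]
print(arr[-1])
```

36

j=2: arr[2] = 9+4 = 13 → [1, 4, 13, 6, 6, 3, 8]
j=3: arr[3] = 6+13 = 19 → [1, 4, 13, 19, 6, 3, 8]
j=4: arr[4] = 6+19 = 25 → [1, 4, 13, 19, 25, 3, 8]
j=5: arr[5] = 3+25 = 28 → [1, 4, 13, 19, 25, 28, 8]
j=6: arr[6] = 8+28 = 36 → [1, 4, 13, 19, 25, 28, 36]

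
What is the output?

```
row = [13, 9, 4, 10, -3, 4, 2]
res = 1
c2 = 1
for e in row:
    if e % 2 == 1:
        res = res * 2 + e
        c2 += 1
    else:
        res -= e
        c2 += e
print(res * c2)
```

984

e=13: odd, res = 1*2+13 = 15; c2=2
e=9: odd, res = 15*2+9 = 39; c2=3
e=4: not odd, res = 39-4 = 35; c2=7
e=10: not odd, res = 35-10 = 25; c2=17
e=-3: odd, res = 25*2+(-3) = 47; c2=18
e=4: not odd, res = 47-4 = 43; c2=22
e=2: not odd, res = 43-2 = 41; c2=24
res*c2 = 41*24 = 984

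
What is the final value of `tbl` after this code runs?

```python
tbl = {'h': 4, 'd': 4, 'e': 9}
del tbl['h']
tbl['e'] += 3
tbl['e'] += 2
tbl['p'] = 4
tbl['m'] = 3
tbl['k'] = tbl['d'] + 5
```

{'d': 4, 'e': 14, 'p': 4, 'm': 3, 'k': 9}

del 'h' → {'d': 4, 'e': 9}
tbl['e'] = 9+3 = 12 → {'d': 4, 'e': 12}
tbl['e'] = 12+2 = 14 → {'d': 4, 'e': 14}
tbl['p'] = 4 → {'d': 4, 'e': 14, 'p': 4}
tbl['m'] = 3 → {'d': 4, 'e': 14, 'p': 4, 'm': 3}
tbl['k'] = tbl['d']+5 = 9 → {'d': 4, 'e': 14, 'p': 4, 'm': 3, 'k': 9}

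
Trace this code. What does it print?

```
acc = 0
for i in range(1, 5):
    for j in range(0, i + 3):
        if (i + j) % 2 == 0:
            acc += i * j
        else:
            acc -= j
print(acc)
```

70

i=1,j=0: odd sum, acc = 0-0 = 0
i=1,j=1: even sum, acc = 0+1 = 1
i=1,j=2: odd sum, acc = 1-2 = -1
i=1,j=3: even sum, acc = (-1)+3 = 2
i=2,j=0: even sum, acc = 2+0 = 2
i=2,j=1: odd sum, acc = 2-1 = 1
i=2,j=2: even sum, acc = 1+4 = 5
i=2,j=3: odd sum, acc = 5-3 = 2
i=2,j=4: even sum, acc = 2+8 = 10
i=3,j=0: odd sum, acc = 10-0 = 10
i=3,j=1: even sum, acc = 10+3 = 13
i=3,j=2: odd sum, acc = 13-2 = 11
i=3,j=3: even sum, acc = 11+9 = 20
i=3,j=4: odd sum, acc = 20-4 = 16
i=3,j=5: even sum, acc = 16+15 = 31
i=4,j=0: even sum, acc = 31+0 = 31
i=4,j=1: odd sum, acc = 31-1 = 30
i=4,j=2: even sum, acc = 30+8 = 38
i=4,j=3: odd sum, acc = 38-3 = 35
i=4,j=4: even sum, acc = 35+16 = 51
i=4,j=5: odd sum, acc = 51-5 = 46
i=4,j=6: even sum, acc = 46+24 = 70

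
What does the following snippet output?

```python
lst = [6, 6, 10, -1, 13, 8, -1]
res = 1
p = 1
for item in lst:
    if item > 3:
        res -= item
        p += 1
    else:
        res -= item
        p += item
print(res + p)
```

item=6: >3, res = 1-6 = -5; p=2
item=6: >3, res = (-5)-6 = -11; p=3
item=10: >3, res = (-11)-10 = -21; p=4
item=-1: not >3, res = (-21)-(-1) = -20; p=3
item=13: >3, res = (-20)-13 = -33; p=4
item=8: >3, res = (-33)-8 = -41; p=5
item=-1: not >3, res = (-41)-(-1) = -40; p=4
res+p = (-40)+4 = -36

-36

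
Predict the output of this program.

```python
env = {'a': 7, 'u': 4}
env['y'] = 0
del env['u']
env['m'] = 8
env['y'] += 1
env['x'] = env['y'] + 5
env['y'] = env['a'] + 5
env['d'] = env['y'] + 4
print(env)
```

{'a': 7, 'y': 12, 'm': 8, 'x': 6, 'd': 16}

env['y'] = 0 → {'a': 7, 'u': 4, 'y': 0}
del 'u' → {'a': 7, 'y': 0}
env['m'] = 8 → {'a': 7, 'y': 0, 'm': 8}
env['y'] = 0+1 = 1 → {'a': 7, 'y': 1, 'm': 8}
env['x'] = env['y']+5 = 6 → {'a': 7, 'y': 1, 'm': 8, 'x': 6}
env['y'] = env['a']+5 = 12 → {'a': 7, 'y': 12, 'm': 8, 'x': 6}
env['d'] = env['y']+4 = 16 → {'a': 7, 'y': 12, 'm': 8, 'x': 6, 'd': 16}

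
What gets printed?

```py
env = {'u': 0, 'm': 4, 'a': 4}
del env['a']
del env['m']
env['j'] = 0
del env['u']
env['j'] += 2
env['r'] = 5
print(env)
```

{'j': 2, 'r': 5}

del 'a' → {'u': 0, 'm': 4}
del 'm' → {'u': 0}
env['j'] = 0 → {'u': 0, 'j': 0}
del 'u' → {'j': 0}
env['j'] = 0+2 = 2 → {'j': 2}
env['r'] = 5 → {'j': 2, 'r': 5}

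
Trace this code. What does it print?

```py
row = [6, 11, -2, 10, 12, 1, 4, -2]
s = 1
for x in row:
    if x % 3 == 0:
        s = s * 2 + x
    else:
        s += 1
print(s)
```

37

x=6: %3==0, s = 1*2+6 = 8
x=11: not %3==0, s = 8+1 = 9
x=-2: not %3==0, s = 9+1 = 10
x=10: not %3==0, s = 10+1 = 11
x=12: %3==0, s = 11*2+12 = 34
x=1: not %3==0, s = 34+1 = 35
x=4: not %3==0, s = 35+1 = 36
x=-2: not %3==0, s = 36+1 = 37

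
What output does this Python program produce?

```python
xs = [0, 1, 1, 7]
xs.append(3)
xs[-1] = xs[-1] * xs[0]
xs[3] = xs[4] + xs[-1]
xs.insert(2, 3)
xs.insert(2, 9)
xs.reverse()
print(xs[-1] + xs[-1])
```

append 3 → [0, 1, 1, 7, 3]
xs[-1] = xs[-1]*xs[0] = 3*0 = 0 → [0, 1, 1, 7, 0]
xs[3] = xs[4]+xs[-1] = 0+0 = 0 → [0, 1, 1, 0, 0]
insert 3 at 2 → [0, 1, 3, 1, 0, 0]
insert 9 at 2 → [0, 1, 9, 3, 1, 0, 0]
reverse → [0, 0, 1, 3, 9, 1, 0]
xs[-1]+xs[-1] = 0+0 = 0

0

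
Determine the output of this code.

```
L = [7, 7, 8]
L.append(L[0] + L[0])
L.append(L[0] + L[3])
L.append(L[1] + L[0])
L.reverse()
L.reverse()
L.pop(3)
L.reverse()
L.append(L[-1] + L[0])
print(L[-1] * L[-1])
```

append L[0]+L[0] = 7+7 = 14 → [7, 7, 8, 14]
append L[0]+L[3] = 7+14 = 21 → [7, 7, 8, 14, 21]
append L[1]+L[0] = 7+7 = 14 → [7, 7, 8, 14, 21, 14]
reverse → [14, 21, 14, 8, 7, 7]
reverse → [7, 7, 8, 14, 21, 14]
pop(3) removes 14 → [7, 7, 8, 21, 14]
reverse → [14, 21, 8, 7, 7]
append L[-1]+L[0] = 7+14 = 21 → [14, 21, 8, 7, 7, 21]
L[-1]*L[-1] = 21*21 = 441

441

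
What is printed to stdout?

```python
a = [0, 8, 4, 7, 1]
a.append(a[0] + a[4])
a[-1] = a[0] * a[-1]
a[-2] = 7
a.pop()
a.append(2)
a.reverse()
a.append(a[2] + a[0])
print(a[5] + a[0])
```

2

append a[0]+a[4] = 0+1 = 1 → [0, 8, 4, 7, 1, 1]
a[-1] = a[0]*a[-1] = 0*1 = 0 → [0, 8, 4, 7, 1, 0]
a[-2] = 7 → [0, 8, 4, 7, 7, 0]
pop() removes 0 → [0, 8, 4, 7, 7]
append 2 → [0, 8, 4, 7, 7, 2]
reverse → [2, 7, 7, 4, 8, 0]
append a[2]+a[0] = 7+2 = 9 → [2, 7, 7, 4, 8, 0, 9]
a[5]+a[0] = 0+2 = 2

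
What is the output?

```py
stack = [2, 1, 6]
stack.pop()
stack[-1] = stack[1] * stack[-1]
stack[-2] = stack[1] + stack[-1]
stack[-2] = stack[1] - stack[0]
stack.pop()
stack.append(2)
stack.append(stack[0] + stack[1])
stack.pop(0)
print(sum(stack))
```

3

pop() removes 6 → [2, 1]
stack[-1] = stack[1]*stack[-1] = 1*1 = 1 → [2, 1]
stack[-2] = stack[1]+stack[-1] = 1+1 = 2 → [2, 1]
stack[-2] = stack[1]-stack[0] = 1-2 = -1 → [-1, 1]
pop() removes 1 → [-1]
append 2 → [-1, 2]
append stack[0]+stack[1] = (-1)+2 = 1 → [-1, 2, 1]
pop(0) removes -1 → [2, 1]
sum = 3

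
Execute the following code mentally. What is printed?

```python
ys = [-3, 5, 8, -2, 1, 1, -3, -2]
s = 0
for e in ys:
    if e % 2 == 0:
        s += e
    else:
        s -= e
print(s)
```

e=-3: not even, s = 0-(-3) = 3
e=5: not even, s = 3-5 = -2
e=8: even, s = (-2)+8 = 6
e=-2: even, s = 6+(-2) = 4
e=1: not even, s = 4-1 = 3
e=1: not even, s = 3-1 = 2
e=-3: not even, s = 2-(-3) = 5
e=-2: even, s = 5+(-2) = 3

3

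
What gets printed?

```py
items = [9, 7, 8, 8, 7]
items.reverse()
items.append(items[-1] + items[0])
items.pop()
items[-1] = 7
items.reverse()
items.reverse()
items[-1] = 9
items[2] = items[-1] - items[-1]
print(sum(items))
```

reverse → [7, 8, 8, 7, 9]
append items[-1]+items[0] = 9+7 = 16 → [7, 8, 8, 7, 9, 16]
pop() removes 16 → [7, 8, 8, 7, 9]
items[-1] = 7 → [7, 8, 8, 7, 7]
reverse → [7, 7, 8, 8, 7]
reverse → [7, 8, 8, 7, 7]
items[-1] = 9 → [7, 8, 8, 7, 9]
items[2] = items[-1]-items[-1] = 9-9 = 0 → [7, 8, 0, 7, 9]
sum = 31

31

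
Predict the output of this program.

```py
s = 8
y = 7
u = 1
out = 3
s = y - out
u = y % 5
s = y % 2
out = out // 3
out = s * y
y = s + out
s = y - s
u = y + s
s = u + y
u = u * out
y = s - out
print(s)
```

s = 7-3 = 4
u = 7%5 = 2
s = 7%2 = 1
out = 3//3 = 1
out = 1*7 = 7
y = 1+7 = 8
s = 8-1 = 7
u = 8+7 = 15
s = 15+8 = 23
u = 15*7 = 105
y = 23-7 = 16

23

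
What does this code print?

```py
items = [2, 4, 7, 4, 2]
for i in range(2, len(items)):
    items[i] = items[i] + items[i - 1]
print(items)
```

i=2: items[2] = 7+4 = 11 → [2, 4, 11, 4, 2]
i=3: items[3] = 4+11 = 15 → [2, 4, 11, 15, 2]
i=4: items[4] = 2+15 = 17 → [2, 4, 11, 15, 17]

[2, 4, 11, 15, 17]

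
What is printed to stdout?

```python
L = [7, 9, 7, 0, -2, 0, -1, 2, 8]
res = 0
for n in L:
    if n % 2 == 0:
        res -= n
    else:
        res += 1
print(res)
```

-4

n=7: not even, res = 0+1 = 1
n=9: not even, res = 1+1 = 2
n=7: not even, res = 2+1 = 3
n=0: even, res = 3-0 = 3
n=-2: even, res = 3-(-2) = 5
n=0: even, res = 5-0 = 5
n=-1: not even, res = 5+1 = 6
n=2: even, res = 6-2 = 4
n=8: even, res = 4-8 = -4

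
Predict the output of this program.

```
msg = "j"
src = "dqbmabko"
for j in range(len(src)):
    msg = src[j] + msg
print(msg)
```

okbambqdj

j=0: prepend 'd' → 'dj'
j=1: prepend 'q' → 'qdj'
j=2: prepend 'b' → 'bqdj'
j=3: prepend 'm' → 'mbqdj'
j=4: prepend 'a' → 'ambqdj'
j=5: prepend 'b' → 'bambqdj'
j=6: prepend 'k' → 'kbambqdj'
j=7: prepend 'o' → 'okbambqdj'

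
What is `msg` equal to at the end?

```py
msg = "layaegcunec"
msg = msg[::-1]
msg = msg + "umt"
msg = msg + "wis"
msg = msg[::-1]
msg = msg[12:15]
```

reverse → 'cenucgeayal'
+ 'umt' → 'cenucgeayalumt'
+ 'wis' → 'cenucgeayalumtwis'
reverse → 'siwtmulayaegcunec'
slice [12:15] → 'cun'

'cun'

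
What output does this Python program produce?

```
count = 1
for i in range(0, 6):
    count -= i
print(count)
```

-14

i=0: count = 1-0 = 1
i=1: count = 1-1 = 0
i=2: count = 0-2 = -2
i=3: count = (-2)-3 = -5
i=4: count = (-5)-4 = -9
i=5: count = (-9)-5 = -14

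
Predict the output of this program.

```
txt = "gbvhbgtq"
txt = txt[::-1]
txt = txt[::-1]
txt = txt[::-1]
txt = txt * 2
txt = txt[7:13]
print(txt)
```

gqtgbh

reverse → 'qtgbhvbg'
reverse → 'gbvhbgtq'
reverse → 'qtgbhvbg'
repeat ×2 → 'qtgbhvbgqtgbhvbg'
slice [7:13] → 'gqtgbh'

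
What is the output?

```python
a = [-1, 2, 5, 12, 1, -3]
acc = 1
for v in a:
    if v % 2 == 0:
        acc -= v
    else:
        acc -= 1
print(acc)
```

v=-1: not even, acc = 1-1 = 0
v=2: even, acc = 0-2 = -2
v=5: not even, acc = (-2)-1 = -3
v=12: even, acc = (-3)-12 = -15
v=1: not even, acc = (-15)-1 = -16
v=-3: not even, acc = (-16)-1 = -17

-17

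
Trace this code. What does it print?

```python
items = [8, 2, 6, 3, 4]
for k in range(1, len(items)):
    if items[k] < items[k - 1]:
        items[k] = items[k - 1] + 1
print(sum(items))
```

50

k=1: 2<8, items[1] = 8+1 = 9 → [8, 9, 6, 3, 4]
k=2: 6<9, items[2] = 9+1 = 10 → [8, 9, 10, 3, 4]
k=3: 3<10, items[3] = 10+1 = 11 → [8, 9, 10, 11, 4]
k=4: 4<11, items[4] = 11+1 = 12 → [8, 9, 10, 11, 12]
sum = 50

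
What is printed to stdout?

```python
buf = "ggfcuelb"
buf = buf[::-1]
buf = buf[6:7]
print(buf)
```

g

reverse → 'bleucfgg'
slice [6:7] → 'g'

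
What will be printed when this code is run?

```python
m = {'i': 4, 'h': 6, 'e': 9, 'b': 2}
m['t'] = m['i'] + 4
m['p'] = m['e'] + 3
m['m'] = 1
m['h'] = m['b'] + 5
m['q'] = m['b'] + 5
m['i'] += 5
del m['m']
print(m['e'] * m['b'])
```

18

m['t'] = m['i']+4 = 8 → {'i': 4, 'h': 6, 'e': 9, 'b': 2, 't': 8}
m['p'] = m['e']+3 = 12 → {'i': 4, 'h': 6, 'e': 9, 'b': 2, 't': 8, 'p': 12}
m['m'] = 1 → {'i': 4, 'h': 6, 'e': 9, 'b': 2, 't': 8, 'p': 12, 'm': 1}
m['h'] = m['b']+5 = 7 → {'i': 4, 'h': 7, 'e': 9, 'b': 2, 't': 8, 'p': 12, 'm': 1}
m['q'] = m['b']+5 = 7 → {'i': 4, 'h': 7, 'e': 9, 'b': 2, 't': 8, 'p': 12, 'm': 1, 'q': 7}
m['i'] = 4+5 = 9 → {'i': 9, 'h': 7, 'e': 9, 'b': 2, 't': 8, 'p': 12, 'm': 1, 'q': 7}
del 'm' → {'i': 9, 'h': 7, 'e': 9, 'b': 2, 't': 8, 'p': 12, 'q': 7}
m['e']*m['b'] = 9*2 = 18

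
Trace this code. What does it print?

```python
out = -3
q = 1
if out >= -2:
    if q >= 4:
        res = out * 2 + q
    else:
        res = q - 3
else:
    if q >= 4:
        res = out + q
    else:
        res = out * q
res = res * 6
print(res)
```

-18

out=-3, q=1
out >= -2 is False; q >= 4 is False
→ res = out * q = -3
res = (-3)*6 = -18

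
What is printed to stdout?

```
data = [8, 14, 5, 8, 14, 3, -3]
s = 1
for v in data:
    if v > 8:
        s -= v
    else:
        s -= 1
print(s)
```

v=8: not >8, s = 1-1 = 0
v=14: >8, s = 0-14 = -14
v=5: not >8, s = (-14)-1 = -15
v=8: not >8, s = (-15)-1 = -16
v=14: >8, s = (-16)-14 = -30
v=3: not >8, s = (-30)-1 = -31
v=-3: not >8, s = (-31)-1 = -32

-32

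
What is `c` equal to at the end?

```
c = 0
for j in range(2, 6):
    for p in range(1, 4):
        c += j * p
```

84

j=2,p=1: c = 0+2 = 2
j=2,p=2: c = 2+4 = 6
j=2,p=3: c = 6+6 = 12
j=3,p=1: c = 12+3 = 15
j=3,p=2: c = 15+6 = 21
j=3,p=3: c = 21+9 = 30
j=4,p=1: c = 30+4 = 34
j=4,p=2: c = 34+8 = 42
j=4,p=3: c = 42+12 = 54
j=5,p=1: c = 54+5 = 59
j=5,p=2: c = 59+10 = 69
j=5,p=3: c = 69+15 = 84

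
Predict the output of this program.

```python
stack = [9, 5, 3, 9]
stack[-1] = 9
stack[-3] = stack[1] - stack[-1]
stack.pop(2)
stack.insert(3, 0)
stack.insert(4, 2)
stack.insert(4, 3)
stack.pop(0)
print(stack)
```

stack[-1] = 9 → [9, 5, 3, 9]
stack[-3] = stack[1]-stack[-1] = 5-9 = -4 → [9, -4, 3, 9]
pop(2) removes 3 → [9, -4, 9]
insert 0 at 3 → [9, -4, 9, 0]
insert 2 at 4 → [9, -4, 9, 0, 2]
insert 3 at 4 → [9, -4, 9, 0, 3, 2]
pop(0) removes 9 → [-4, 9, 0, 3, 2]

[-4, 9, 0, 3, 2]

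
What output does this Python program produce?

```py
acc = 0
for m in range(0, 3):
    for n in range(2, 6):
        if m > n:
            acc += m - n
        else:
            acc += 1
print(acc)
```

m=0,n=2: not 0>2, acc = 0+1 = 1
m=0,n=3: not 0>3, acc = 1+1 = 2
m=0,n=4: not 0>4, acc = 2+1 = 3
m=0,n=5: not 0>5, acc = 3+1 = 4
m=1,n=2: not 1>2, acc = 4+1 = 5
m=1,n=3: not 1>3, acc = 5+1 = 6
m=1,n=4: not 1>4, acc = 6+1 = 7
m=1,n=5: not 1>5, acc = 7+1 = 8
m=2,n=2: not 2>2, acc = 8+1 = 9
m=2,n=3: not 2>3, acc = 9+1 = 10
m=2,n=4: not 2>4, acc = 10+1 = 11
m=2,n=5: not 2>5, acc = 11+1 = 12

12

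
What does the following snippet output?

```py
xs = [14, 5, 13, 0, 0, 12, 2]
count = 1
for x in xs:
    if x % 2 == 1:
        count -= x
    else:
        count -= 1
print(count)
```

-22

x=14: not odd, count = 1-1 = 0
x=5: odd, count = 0-5 = -5
x=13: odd, count = (-5)-13 = -18
x=0: not odd, count = (-18)-1 = -19
x=0: not odd, count = (-19)-1 = -20
x=12: not odd, count = (-20)-1 = -21
x=2: not odd, count = (-21)-1 = -22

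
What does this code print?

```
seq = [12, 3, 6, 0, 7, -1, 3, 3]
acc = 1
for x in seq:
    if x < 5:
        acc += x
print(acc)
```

9

x=12: not <5
x=3: <5, acc = 1+3 = 4
x=6: not <5
x=0: <5, acc = 4+0 = 4
x=7: not <5
x=-1: <5, acc = 4+(-1) = 3
x=3: <5, acc = 3+3 = 6
x=3: <5, acc = 6+3 = 9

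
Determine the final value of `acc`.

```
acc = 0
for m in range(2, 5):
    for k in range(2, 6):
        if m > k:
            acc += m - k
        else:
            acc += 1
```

13

m=2,k=2: not 2>2, acc = 0+1 = 1
m=2,k=3: not 2>3, acc = 1+1 = 2
m=2,k=4: not 2>4, acc = 2+1 = 3
m=2,k=5: not 2>5, acc = 3+1 = 4
m=3,k=2: 3>2, acc = 4+1 = 5
m=3,k=3: not 3>3, acc = 5+1 = 6
m=3,k=4: not 3>4, acc = 6+1 = 7
m=3,k=5: not 3>5, acc = 7+1 = 8
m=4,k=2: 4>2, acc = 8+2 = 10
m=4,k=3: 4>3, acc = 10+1 = 11
m=4,k=4: not 4>4, acc = 11+1 = 12
m=4,k=5: not 4>5, acc = 12+1 = 13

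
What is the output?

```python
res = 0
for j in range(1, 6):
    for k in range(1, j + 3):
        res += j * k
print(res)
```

295

j=1,k=1: res = 0+1 = 1
j=1,k=2: res = 1+2 = 3
j=1,k=3: res = 3+3 = 6
j=2,k=1: res = 6+2 = 8
j=2,k=2: res = 8+4 = 12
j=2,k=3: res = 12+6 = 18
j=2,k=4: res = 18+8 = 26
j=3,k=1: res = 26+3 = 29
j=3,k=2: res = 29+6 = 35
j=3,k=3: res = 35+9 = 44
j=3,k=4: res = 44+12 = 56
j=3,k=5: res = 56+15 = 71
j=4,k=1: res = 71+4 = 75
j=4,k=2: res = 75+8 = 83
j=4,k=3: res = 83+12 = 95
j=4,k=4: res = 95+16 = 111
j=4,k=5: res = 111+20 = 131
j=4,k=6: res = 131+24 = 155
j=5,k=1: res = 155+5 = 160
j=5,k=2: res = 160+10 = 170
j=5,k=3: res = 170+15 = 185
j=5,k=4: res = 185+20 = 205
j=5,k=5: res = 205+25 = 230
j=5,k=6: res = 230+30 = 260
j=5,k=7: res = 260+35 = 295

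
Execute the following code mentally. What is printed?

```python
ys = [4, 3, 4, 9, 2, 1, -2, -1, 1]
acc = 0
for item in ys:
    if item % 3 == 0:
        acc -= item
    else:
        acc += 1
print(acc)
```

item=4: not %3==0, acc = 0+1 = 1
item=3: %3==0, acc = 1-3 = -2
item=4: not %3==0, acc = (-2)+1 = -1
item=9: %3==0, acc = (-1)-9 = -10
item=2: not %3==0, acc = (-10)+1 = -9
item=1: not %3==0, acc = (-9)+1 = -8
item=-2: not %3==0, acc = (-8)+1 = -7
item=-1: not %3==0, acc = (-7)+1 = -6
item=1: not %3==0, acc = (-6)+1 = -5

-5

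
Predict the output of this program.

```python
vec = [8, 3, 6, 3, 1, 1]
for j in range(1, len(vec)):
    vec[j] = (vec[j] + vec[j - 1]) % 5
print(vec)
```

j=1: vec[1] = (3+8)%5 = 1 → [8, 1, 6, 3, 1, 1]
j=2: vec[2] = (6+1)%5 = 2 → [8, 1, 2, 3, 1, 1]
j=3: vec[3] = (3+2)%5 = 0 → [8, 1, 2, 0, 1, 1]
j=4: vec[4] = (1+0)%5 = 1 → [8, 1, 2, 0, 1, 1]
j=5: vec[5] = (1+1)%5 = 2 → [8, 1, 2, 0, 1, 2]

[8, 1, 2, 0, 1, 2]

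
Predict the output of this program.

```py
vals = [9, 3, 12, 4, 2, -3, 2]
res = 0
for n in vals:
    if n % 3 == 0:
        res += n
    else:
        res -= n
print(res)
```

13

n=9: %3==0, res = 0+9 = 9
n=3: %3==0, res = 9+3 = 12
n=12: %3==0, res = 12+12 = 24
n=4: not %3==0, res = 24-4 = 20
n=2: not %3==0, res = 20-2 = 18
n=-3: %3==0, res = 18+(-3) = 15
n=2: not %3==0, res = 15-2 = 13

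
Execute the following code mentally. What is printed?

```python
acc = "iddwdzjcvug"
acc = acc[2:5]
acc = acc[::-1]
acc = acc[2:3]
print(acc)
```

d

slice [2:5] → 'dwd'
reverse → 'dwd'
slice [2:3] → 'd'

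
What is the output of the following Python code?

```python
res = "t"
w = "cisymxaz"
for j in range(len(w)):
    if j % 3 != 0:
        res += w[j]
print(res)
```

j=0: skip
j=1: add 'i' → 'ti'
j=2: add 's' → 'tis'
j=3: skip
j=4: add 'm' → 'tism'
j=5: add 'x' → 'tismx'
j=6: skip
j=7: add 'z' → 'tismxz'

tismxz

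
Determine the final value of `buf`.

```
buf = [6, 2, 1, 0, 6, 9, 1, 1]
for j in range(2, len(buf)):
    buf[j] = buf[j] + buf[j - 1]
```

j=2: buf[2] = 1+2 = 3 → [6, 2, 3, 0, 6, 9, 1, 1]
j=3: buf[3] = 0+3 = 3 → [6, 2, 3, 3, 6, 9, 1, 1]
j=4: buf[4] = 6+3 = 9 → [6, 2, 3, 3, 9, 9, 1, 1]
j=5: buf[5] = 9+9 = 18 → [6, 2, 3, 3, 9, 18, 1, 1]
j=6: buf[6] = 1+18 = 19 → [6, 2, 3, 3, 9, 18, 19, 1]
j=7: buf[7] = 1+19 = 20 → [6, 2, 3, 3, 9, 18, 19, 20]

[6, 2, 3, 3, 9, 18, 19, 20]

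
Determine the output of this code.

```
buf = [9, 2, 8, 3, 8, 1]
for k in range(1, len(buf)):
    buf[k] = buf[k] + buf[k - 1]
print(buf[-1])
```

k=1: buf[1] = 2+9 = 11 → [9, 11, 8, 3, 8, 1]
k=2: buf[2] = 8+11 = 19 → [9, 11, 19, 3, 8, 1]
k=3: buf[3] = 3+19 = 22 → [9, 11, 19, 22, 8, 1]
k=4: buf[4] = 8+22 = 30 → [9, 11, 19, 22, 30, 1]
k=5: buf[5] = 1+30 = 31 → [9, 11, 19, 22, 30, 31]

31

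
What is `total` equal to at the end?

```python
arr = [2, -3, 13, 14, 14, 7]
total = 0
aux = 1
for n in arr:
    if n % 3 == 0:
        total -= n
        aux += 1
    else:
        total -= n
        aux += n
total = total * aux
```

-2444

n=2: not %3==0, total = 0-2 = -2; aux=3
n=-3: %3==0, total = (-2)-(-3) = 1; aux=4
n=13: not %3==0, total = 1-13 = -12; aux=17
n=14: not %3==0, total = (-12)-14 = -26; aux=31
n=14: not %3==0, total = (-26)-14 = -40; aux=45
n=7: not %3==0, total = (-40)-7 = -47; aux=52
total*aux = (-47)*52 = -2444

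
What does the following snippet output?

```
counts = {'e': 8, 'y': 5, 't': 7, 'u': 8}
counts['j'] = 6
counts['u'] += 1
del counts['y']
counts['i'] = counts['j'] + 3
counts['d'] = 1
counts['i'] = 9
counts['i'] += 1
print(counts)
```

{'e': 8, 't': 7, 'u': 9, 'j': 6, 'i': 10, 'd': 1}

counts['j'] = 6 → {'e': 8, 'y': 5, 't': 7, 'u': 8, 'j': 6}
counts['u'] = 8+1 = 9 → {'e': 8, 'y': 5, 't': 7, 'u': 9, 'j': 6}
del 'y' → {'e': 8, 't': 7, 'u': 9, 'j': 6}
counts['i'] = counts['j']+3 = 9 → {'e': 8, 't': 7, 'u': 9, 'j': 6, 'i': 9}
counts['d'] = 1 → {'e': 8, 't': 7, 'u': 9, 'j': 6, 'i': 9, 'd': 1}
counts['i'] = 9 → {'e': 8, 't': 7, 'u': 9, 'j': 6, 'i': 9, 'd': 1}
counts['i'] = 9+1 = 10 → {'e': 8, 't': 7, 'u': 9, 'j': 6, 'i': 10, 'd': 1}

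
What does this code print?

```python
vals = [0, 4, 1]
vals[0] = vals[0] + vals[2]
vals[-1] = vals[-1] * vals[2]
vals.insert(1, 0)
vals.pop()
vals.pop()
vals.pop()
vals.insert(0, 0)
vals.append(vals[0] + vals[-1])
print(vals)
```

[0, 1, 1]

vals[0] = vals[0]+vals[2] = 0+1 = 1 → [1, 4, 1]
vals[-1] = vals[-1]*vals[2] = 1*1 = 1 → [1, 4, 1]
insert 0 at 1 → [1, 0, 4, 1]
pop() removes 1 → [1, 0, 4]
pop() removes 4 → [1, 0]
pop() removes 0 → [1]
insert 0 at 0 → [0, 1]
append vals[0]+vals[-1] = 0+1 = 1 → [0, 1, 1]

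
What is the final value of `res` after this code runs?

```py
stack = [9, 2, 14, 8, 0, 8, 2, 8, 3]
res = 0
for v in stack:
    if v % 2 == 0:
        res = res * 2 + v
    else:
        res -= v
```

-407

v=9: not even, res = 0-9 = -9
v=2: even, res = (-9)*2+2 = -16
v=14: even, res = (-16)*2+14 = -18
v=8: even, res = (-18)*2+8 = -28
v=0: even, res = (-28)*2+0 = -56
v=8: even, res = (-56)*2+8 = -104
v=2: even, res = (-104)*2+2 = -206
v=8: even, res = (-206)*2+8 = -404
v=3: not even, res = (-404)-3 = -407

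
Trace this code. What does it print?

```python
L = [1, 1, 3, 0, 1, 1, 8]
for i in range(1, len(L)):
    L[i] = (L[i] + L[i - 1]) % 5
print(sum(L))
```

i=1: L[1] = (1+1)%5 = 2 → [1, 2, 3, 0, 1, 1, 8]
i=2: L[2] = (3+2)%5 = 0 → [1, 2, 0, 0, 1, 1, 8]
i=3: L[3] = (0+0)%5 = 0 → [1, 2, 0, 0, 1, 1, 8]
i=4: L[4] = (1+0)%5 = 1 → [1, 2, 0, 0, 1, 1, 8]
i=5: L[5] = (1+1)%5 = 2 → [1, 2, 0, 0, 1, 2, 8]
i=6: L[6] = (8+2)%5 = 0 → [1, 2, 0, 0, 1, 2, 0]
sum = 6

6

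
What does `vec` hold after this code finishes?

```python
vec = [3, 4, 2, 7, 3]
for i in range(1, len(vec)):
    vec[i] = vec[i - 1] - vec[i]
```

[3, -1, -3, -10, -13]

i=1: vec[1] = 3-4 = -1 → [3, -1, 2, 7, 3]
i=2: vec[2] = (-1)-2 = -3 → [3, -1, -3, 7, 3]
i=3: vec[3] = (-3)-7 = -10 → [3, -1, -3, -10, 3]
i=4: vec[4] = (-10)-3 = -13 → [3, -1, -3, -10, -13]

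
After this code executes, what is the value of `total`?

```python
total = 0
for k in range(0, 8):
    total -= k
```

k=0: total = 0-0 = 0
k=1: total = 0-1 = -1
k=2: total = (-1)-2 = -3
k=3: total = (-3)-3 = -6
k=4: total = (-6)-4 = -10
k=5: total = (-10)-5 = -15
k=6: total = (-15)-6 = -21
k=7: total = (-21)-7 = -28

-28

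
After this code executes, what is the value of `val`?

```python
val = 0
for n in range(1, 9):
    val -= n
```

-36

n=1: val = 0-1 = -1
n=2: val = (-1)-2 = -3
n=3: val = (-3)-3 = -6
n=4: val = (-6)-4 = -10
n=5: val = (-10)-5 = -15
n=6: val = (-15)-6 = -21
n=7: val = (-21)-7 = -28
n=8: val = (-28)-8 = -36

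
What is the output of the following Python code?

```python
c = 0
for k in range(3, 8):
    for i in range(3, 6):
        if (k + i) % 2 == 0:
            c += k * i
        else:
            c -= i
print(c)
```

132

k=3,i=3: even sum, c = 0+9 = 9
k=3,i=4: odd sum, c = 9-4 = 5
k=3,i=5: even sum, c = 5+15 = 20
k=4,i=3: odd sum, c = 20-3 = 17
k=4,i=4: even sum, c = 17+16 = 33
k=4,i=5: odd sum, c = 33-5 = 28
k=5,i=3: even sum, c = 28+15 = 43
k=5,i=4: odd sum, c = 43-4 = 39
k=5,i=5: even sum, c = 39+25 = 64
k=6,i=3: odd sum, c = 64-3 = 61
k=6,i=4: even sum, c = 61+24 = 85
k=6,i=5: odd sum, c = 85-5 = 80
k=7,i=3: even sum, c = 80+21 = 101
k=7,i=4: odd sum, c = 101-4 = 97
k=7,i=5: even sum, c = 97+35 = 132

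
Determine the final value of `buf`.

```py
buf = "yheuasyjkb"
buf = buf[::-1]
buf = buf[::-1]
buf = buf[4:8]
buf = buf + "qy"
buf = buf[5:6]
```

reverse → 'bkjysauehy'
reverse → 'yheuasyjkb'
slice [4:8] → 'asyj'
+ 'qy' → 'asyjqy'
slice [5:6] → 'y'

'y'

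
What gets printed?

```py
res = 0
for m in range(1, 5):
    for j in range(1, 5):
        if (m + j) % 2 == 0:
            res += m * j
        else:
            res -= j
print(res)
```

32

m=1,j=1: even sum, res = 0+1 = 1
m=1,j=2: odd sum, res = 1-2 = -1
m=1,j=3: even sum, res = (-1)+3 = 2
m=1,j=4: odd sum, res = 2-4 = -2
m=2,j=1: odd sum, res = (-2)-1 = -3
m=2,j=2: even sum, res = (-3)+4 = 1
m=2,j=3: odd sum, res = 1-3 = -2
m=2,j=4: even sum, res = (-2)+8 = 6
m=3,j=1: even sum, res = 6+3 = 9
m=3,j=2: odd sum, res = 9-2 = 7
m=3,j=3: even sum, res = 7+9 = 16
m=3,j=4: odd sum, res = 16-4 = 12
m=4,j=1: odd sum, res = 12-1 = 11
m=4,j=2: even sum, res = 11+8 = 19
m=4,j=3: odd sum, res = 19-3 = 16
m=4,j=4: even sum, res = 16+16 = 32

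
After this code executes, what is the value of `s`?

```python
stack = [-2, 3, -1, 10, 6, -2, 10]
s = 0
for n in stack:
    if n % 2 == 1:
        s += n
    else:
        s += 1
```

7

n=-2: not odd, s = 0+1 = 1
n=3: odd, s = 1+3 = 4
n=-1: odd, s = 4+(-1) = 3
n=10: not odd, s = 3+1 = 4
n=6: not odd, s = 4+1 = 5
n=-2: not odd, s = 5+1 = 6
n=10: not odd, s = 6+1 = 7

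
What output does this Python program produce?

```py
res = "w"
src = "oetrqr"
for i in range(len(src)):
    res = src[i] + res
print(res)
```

i=0: prepend 'o' → 'ow'
i=1: prepend 'e' → 'eow'
i=2: prepend 't' → 'teow'
i=3: prepend 'r' → 'rteow'
i=4: prepend 'q' → 'qrteow'
i=5: prepend 'r' → 'rqrteow'

rqrteow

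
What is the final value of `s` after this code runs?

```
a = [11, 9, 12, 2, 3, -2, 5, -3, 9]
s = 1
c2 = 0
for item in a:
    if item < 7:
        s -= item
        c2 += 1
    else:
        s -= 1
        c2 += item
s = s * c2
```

-368

item=11: not <7, s = 1-1 = 0; c2=11
item=9: not <7, s = 0-1 = -1; c2=20
item=12: not <7, s = (-1)-1 = -2; c2=32
item=2: <7, s = (-2)-2 = -4; c2=33
item=3: <7, s = (-4)-3 = -7; c2=34
item=-2: <7, s = (-7)-(-2) = -5; c2=35
item=5: <7, s = (-5)-5 = -10; c2=36
item=-3: <7, s = (-10)-(-3) = -7; c2=37
item=9: not <7, s = (-7)-1 = -8; c2=46
s*c2 = (-8)*46 = -368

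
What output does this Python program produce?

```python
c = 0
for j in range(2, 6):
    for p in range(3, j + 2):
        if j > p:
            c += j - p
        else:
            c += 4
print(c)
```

32

j=2,p=3: not 2>3, c = 0+4 = 4
j=3,p=3: not 3>3, c = 4+4 = 8
j=3,p=4: not 3>4, c = 8+4 = 12
j=4,p=3: 4>3, c = 12+1 = 13
j=4,p=4: not 4>4, c = 13+4 = 17
j=4,p=5: not 4>5, c = 17+4 = 21
j=5,p=3: 5>3, c = 21+2 = 23
j=5,p=4: 5>4, c = 23+1 = 24
j=5,p=5: not 5>5, c = 24+4 = 28
j=5,p=6: not 5>6, c = 28+4 = 32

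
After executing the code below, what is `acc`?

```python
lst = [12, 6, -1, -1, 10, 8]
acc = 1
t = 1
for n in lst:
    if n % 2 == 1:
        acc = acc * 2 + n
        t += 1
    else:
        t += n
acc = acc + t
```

40

n=12: not odd; t=13
n=6: not odd; t=19
n=-1: odd, acc = 1*2+(-1) = 1; t=20
n=-1: odd, acc = 1*2+(-1) = 1; t=21
n=10: not odd; t=31
n=8: not odd; t=39
acc+t = 1+39 = 40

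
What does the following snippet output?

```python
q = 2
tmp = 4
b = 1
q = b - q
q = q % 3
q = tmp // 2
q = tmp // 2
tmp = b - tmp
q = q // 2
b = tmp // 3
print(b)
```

-1

q = 1-2 = -1
q = (-1)%3 = 2
q = 4//2 = 2
q = 4//2 = 2
tmp = 1-4 = -3
q = 2//2 = 1
b = (-3)//3 = -1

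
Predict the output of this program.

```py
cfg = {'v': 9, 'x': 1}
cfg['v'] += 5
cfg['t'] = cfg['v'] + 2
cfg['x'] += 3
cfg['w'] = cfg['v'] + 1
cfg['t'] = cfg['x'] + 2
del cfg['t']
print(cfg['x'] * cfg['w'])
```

cfg['v'] = 9+5 = 14 → {'v': 14, 'x': 1}
cfg['t'] = cfg['v']+2 = 16 → {'v': 14, 'x': 1, 't': 16}
cfg['x'] = 1+3 = 4 → {'v': 14, 'x': 4, 't': 16}
cfg['w'] = cfg['v']+1 = 15 → {'v': 14, 'x': 4, 't': 16, 'w': 15}
cfg['t'] = cfg['x']+2 = 6 → {'v': 14, 'x': 4, 't': 6, 'w': 15}
del 't' → {'v': 14, 'x': 4, 'w': 15}
cfg['x']*cfg['w'] = 4*15 = 60

60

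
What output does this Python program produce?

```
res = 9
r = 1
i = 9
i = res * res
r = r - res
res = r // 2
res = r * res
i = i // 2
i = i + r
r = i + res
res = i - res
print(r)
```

64

i = 9*9 = 81
r = 1-9 = -8
res = (-8)//2 = -4
res = (-8)*(-4) = 32
i = 81//2 = 40
i = 40+(-8) = 32
r = 32+32 = 64
res = 32-32 = 0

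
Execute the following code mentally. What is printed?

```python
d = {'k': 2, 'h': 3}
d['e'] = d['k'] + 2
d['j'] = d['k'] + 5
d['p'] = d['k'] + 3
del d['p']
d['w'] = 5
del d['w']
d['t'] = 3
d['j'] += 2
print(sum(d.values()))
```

21

d['e'] = d['k']+2 = 4 → {'k': 2, 'h': 3, 'e': 4}
d['j'] = d['k']+5 = 7 → {'k': 2, 'h': 3, 'e': 4, 'j': 7}
d['p'] = d['k']+3 = 5 → {'k': 2, 'h': 3, 'e': 4, 'j': 7, 'p': 5}
del 'p' → {'k': 2, 'h': 3, 'e': 4, 'j': 7}
d['w'] = 5 → {'k': 2, 'h': 3, 'e': 4, 'j': 7, 'w': 5}
del 'w' → {'k': 2, 'h': 3, 'e': 4, 'j': 7}
d['t'] = 3 → {'k': 2, 'h': 3, 'e': 4, 'j': 7, 't': 3}
d['j'] = 7+2 = 9 → {'k': 2, 'h': 3, 'e': 4, 'j': 9, 't': 3}
sum of values = 21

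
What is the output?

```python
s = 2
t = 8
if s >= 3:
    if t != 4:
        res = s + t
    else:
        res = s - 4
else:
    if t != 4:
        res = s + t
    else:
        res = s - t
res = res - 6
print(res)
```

4

s=2, t=8
s >= 3 is False; t != 4 is True
→ res = s + t = 10
res = 10-6 = 4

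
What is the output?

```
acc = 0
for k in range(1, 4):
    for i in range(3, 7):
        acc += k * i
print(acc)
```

108

k=1,i=3: acc = 0+3 = 3
k=1,i=4: acc = 3+4 = 7
k=1,i=5: acc = 7+5 = 12
k=1,i=6: acc = 12+6 = 18
k=2,i=3: acc = 18+6 = 24
k=2,i=4: acc = 24+8 = 32
k=2,i=5: acc = 32+10 = 42
k=2,i=6: acc = 42+12 = 54
k=3,i=3: acc = 54+9 = 63
k=3,i=4: acc = 63+12 = 75
k=3,i=5: acc = 75+15 = 90
k=3,i=6: acc = 90+18 = 108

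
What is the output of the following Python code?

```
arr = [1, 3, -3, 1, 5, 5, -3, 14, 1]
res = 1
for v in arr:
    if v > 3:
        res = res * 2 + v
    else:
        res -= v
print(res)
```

41

v=1: not >3, res = 1-1 = 0
v=3: not >3, res = 0-3 = -3
v=-3: not >3, res = (-3)-(-3) = 0
v=1: not >3, res = 0-1 = -1
v=5: >3, res = (-1)*2+5 = 3
v=5: >3, res = 3*2+5 = 11
v=-3: not >3, res = 11-(-3) = 14
v=14: >3, res = 14*2+14 = 42
v=1: not >3, res = 42-1 = 41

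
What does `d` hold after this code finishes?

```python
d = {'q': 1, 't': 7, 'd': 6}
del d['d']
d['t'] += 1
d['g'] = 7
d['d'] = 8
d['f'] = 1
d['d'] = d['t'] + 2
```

del 'd' → {'q': 1, 't': 7}
d['t'] = 7+1 = 8 → {'q': 1, 't': 8}
d['g'] = 7 → {'q': 1, 't': 8, 'g': 7}
d['d'] = 8 → {'q': 1, 't': 8, 'g': 7, 'd': 8}
d['f'] = 1 → {'q': 1, 't': 8, 'g': 7, 'd': 8, 'f': 1}
d['d'] = d['t']+2 = 10 → {'q': 1, 't': 8, 'g': 7, 'd': 10, 'f': 1}

{'q': 1, 't': 8, 'g': 7, 'd': 10, 'f': 1}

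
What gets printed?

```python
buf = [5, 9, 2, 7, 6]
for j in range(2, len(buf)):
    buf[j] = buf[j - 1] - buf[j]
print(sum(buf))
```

15

j=2: buf[2] = 9-2 = 7 → [5, 9, 7, 7, 6]
j=3: buf[3] = 7-7 = 0 → [5, 9, 7, 0, 6]
j=4: buf[4] = 0-6 = -6 → [5, 9, 7, 0, -6]
sum = 15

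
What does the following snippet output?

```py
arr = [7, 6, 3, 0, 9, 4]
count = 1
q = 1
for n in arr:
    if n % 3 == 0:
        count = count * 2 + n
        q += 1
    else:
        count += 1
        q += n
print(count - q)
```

86

n=7: not %3==0, count = 1+1 = 2; q=8
n=6: %3==0, count = 2*2+6 = 10; q=9
n=3: %3==0, count = 10*2+3 = 23; q=10
n=0: %3==0, count = 23*2+0 = 46; q=11
n=9: %3==0, count = 46*2+9 = 101; q=12
n=4: not %3==0, count = 101+1 = 102; q=16
count-q = 102-16 = 86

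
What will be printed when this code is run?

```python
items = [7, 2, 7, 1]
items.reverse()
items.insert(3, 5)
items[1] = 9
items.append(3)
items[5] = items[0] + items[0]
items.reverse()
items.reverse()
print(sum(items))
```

26

reverse → [1, 7, 2, 7]
insert 5 at 3 → [1, 7, 2, 5, 7]
items[1] = 9 → [1, 9, 2, 5, 7]
append 3 → [1, 9, 2, 5, 7, 3]
items[5] = items[0]+items[0] = 1+1 = 2 → [1, 9, 2, 5, 7, 2]
reverse → [2, 7, 5, 2, 9, 1]
reverse → [1, 9, 2, 5, 7, 2]
sum = 26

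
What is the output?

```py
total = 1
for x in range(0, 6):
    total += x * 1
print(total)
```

x=0: total = 1+0*1 = 1
x=1: total = 1+1*1 = 2
x=2: total = 2+2*1 = 4
x=3: total = 4+3*1 = 7
x=4: total = 7+4*1 = 11
x=5: total = 11+5*1 = 16

16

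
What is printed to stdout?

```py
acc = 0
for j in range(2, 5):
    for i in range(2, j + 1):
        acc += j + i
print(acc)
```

j=2,i=2: acc = 0+4 = 4
j=3,i=2: acc = 4+5 = 9
j=3,i=3: acc = 9+6 = 15
j=4,i=2: acc = 15+6 = 21
j=4,i=3: acc = 21+7 = 28
j=4,i=4: acc = 28+8 = 36

36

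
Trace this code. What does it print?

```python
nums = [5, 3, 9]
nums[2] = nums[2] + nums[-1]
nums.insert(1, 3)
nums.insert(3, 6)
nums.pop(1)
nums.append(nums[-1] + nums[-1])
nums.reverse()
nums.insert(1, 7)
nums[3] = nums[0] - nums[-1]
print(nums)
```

nums[2] = nums[2]+nums[-1] = 9+9 = 18 → [5, 3, 18]
insert 3 at 1 → [5, 3, 3, 18]
insert 6 at 3 → [5, 3, 3, 6, 18]
pop(1) removes 3 → [5, 3, 6, 18]
append nums[-1]+nums[-1] = 18+18 = 36 → [5, 3, 6, 18, 36]
reverse → [36, 18, 6, 3, 5]
insert 7 at 1 → [36, 7, 18, 6, 3, 5]
nums[3] = nums[0]-nums[-1] = 36-5 = 31 → [36, 7, 18, 31, 3, 5]

[36, 7, 18, 31, 3, 5]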